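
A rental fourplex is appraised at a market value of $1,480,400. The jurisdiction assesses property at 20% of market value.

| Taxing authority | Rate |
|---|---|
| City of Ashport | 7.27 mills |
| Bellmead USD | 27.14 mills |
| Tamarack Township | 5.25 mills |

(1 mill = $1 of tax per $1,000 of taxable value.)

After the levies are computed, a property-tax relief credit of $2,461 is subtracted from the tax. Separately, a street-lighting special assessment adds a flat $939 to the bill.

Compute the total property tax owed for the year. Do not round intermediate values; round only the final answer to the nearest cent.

Assessed value = $1,480,400 × 0.2 = $296,080
City of Ashport: $296,080 × 0.00727 = $2,152.5016
Bellmead USD: $296,080 × 0.02714 = $8,035.6112
Tamarack Township: $296,080 × 0.00525 = $1,554.42
Levies subtotal = $11,742.5328
After credit = $11,742.5328 − $2,461 = $9,281.5328
Total = $9,281.5328 + $939 = $10,220.5328

$10,220.53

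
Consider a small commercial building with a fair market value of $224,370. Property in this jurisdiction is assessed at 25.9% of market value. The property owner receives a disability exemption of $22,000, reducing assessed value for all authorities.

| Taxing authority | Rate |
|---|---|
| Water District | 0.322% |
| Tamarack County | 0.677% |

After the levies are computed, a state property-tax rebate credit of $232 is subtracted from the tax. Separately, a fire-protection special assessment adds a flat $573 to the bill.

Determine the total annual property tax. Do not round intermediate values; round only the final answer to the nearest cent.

$701.76

Assessed value = $224,370 × 0.259 = $58,111.83
Taxable value = $58,111.83 − $22,000 = $36,111.83
Water District: $36,111.83 × 0.00322 = $116.2800926
Tamarack County: $36,111.83 × 0.00677 = $244.4770891
Levies subtotal = $360.7571817
After credit = $360.7571817 − $232 = $128.7571817
Total = $128.7571817 + $573 = $701.7571817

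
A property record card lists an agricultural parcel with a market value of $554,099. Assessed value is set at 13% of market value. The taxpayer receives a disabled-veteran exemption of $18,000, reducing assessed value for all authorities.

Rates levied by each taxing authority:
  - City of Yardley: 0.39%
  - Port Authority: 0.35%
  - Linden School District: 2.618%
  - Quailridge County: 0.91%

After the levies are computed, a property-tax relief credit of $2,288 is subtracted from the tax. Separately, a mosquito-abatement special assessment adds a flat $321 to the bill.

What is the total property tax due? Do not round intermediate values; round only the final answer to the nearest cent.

Assessed value = $554,099 × 0.13 = $72,032.87
Taxable value = $72,032.87 − $18,000 = $54,032.87
City of Yardley: $54,032.87 × 0.0039 = $210.728193
Port Authority: $54,032.87 × 0.0035 = $189.115045
Linden School District: $54,032.87 × 0.02618 = $1,414.5805366
Quailridge County: $54,032.87 × 0.0091 = $491.699117
Levies subtotal = $2,306.1228916
After credit = $2,306.1228916 − $2,288 = $18.1228916
Total = $18.1228916 + $321 = $339.1228916

$339.12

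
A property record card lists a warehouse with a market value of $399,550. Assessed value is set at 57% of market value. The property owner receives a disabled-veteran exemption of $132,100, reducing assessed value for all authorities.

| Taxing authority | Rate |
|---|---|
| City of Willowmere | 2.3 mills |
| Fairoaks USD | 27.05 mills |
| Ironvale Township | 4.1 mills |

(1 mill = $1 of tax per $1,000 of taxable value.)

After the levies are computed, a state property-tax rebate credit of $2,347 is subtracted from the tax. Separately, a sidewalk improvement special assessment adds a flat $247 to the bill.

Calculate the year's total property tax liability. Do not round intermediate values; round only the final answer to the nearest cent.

Assessed value = $399,550 × 0.57 = $227,743.5
Taxable value = $227,743.5 − $132,100 = $95,643.5
City of Willowmere: $95,643.5 × 0.0023 = $219.98005
Fairoaks USD: $95,643.5 × 0.02705 = $2,587.156675
Ironvale Township: $95,643.5 × 0.0041 = $392.13835
Levies subtotal = $3,199.275075
After credit = $3,199.275075 − $2,347 = $852.275075
Total = $852.275075 + $247 = $1,099.275075

$1,099.28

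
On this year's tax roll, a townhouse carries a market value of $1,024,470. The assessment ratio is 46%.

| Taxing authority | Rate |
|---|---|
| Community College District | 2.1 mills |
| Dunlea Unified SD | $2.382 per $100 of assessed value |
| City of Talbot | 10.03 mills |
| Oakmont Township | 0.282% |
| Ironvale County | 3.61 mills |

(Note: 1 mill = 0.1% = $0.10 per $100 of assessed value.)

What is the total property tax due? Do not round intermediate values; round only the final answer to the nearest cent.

Assessed value = $1,024,470 × 0.46 = $471,256.2
Community College District: $471,256.2 × 0.0021 = $989.63802
Dunlea Unified SD: $471,256.2 × 0.02382 = $11,225.322684
City of Talbot: $471,256.2 × 0.01003 = $4,726.699686
Oakmont Township: $471,256.2 × 0.00282 = $1,328.942484
Ironvale County: $471,256.2 × 0.00361 = $1,701.234882
Total = $19,971.837756

$19,971.84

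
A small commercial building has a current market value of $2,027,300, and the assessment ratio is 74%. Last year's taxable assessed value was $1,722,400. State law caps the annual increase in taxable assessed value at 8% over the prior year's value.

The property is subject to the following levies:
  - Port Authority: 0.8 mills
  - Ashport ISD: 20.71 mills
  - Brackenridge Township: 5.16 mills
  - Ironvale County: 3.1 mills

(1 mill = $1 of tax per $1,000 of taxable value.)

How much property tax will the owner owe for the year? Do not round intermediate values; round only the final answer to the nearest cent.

Uncapped assessed value = $2,027,300 × 0.74 = $1,500,202
Cap limit = $1,722,400 × 1.08 = $1,860,192
Taxable assessed value = min($1,500,202, $1,860,192) = $1,500,202 (cap does not bind)
Port Authority: $1,500,202 × 0.0008 = $1,200.1616
Ashport ISD: $1,500,202 × 0.02071 = $31,069.18342
Brackenridge Township: $1,500,202 × 0.00516 = $7,741.04232
Ironvale County: $1,500,202 × 0.0031 = $4,650.6262
Total = $44,661.01354

$44,661.01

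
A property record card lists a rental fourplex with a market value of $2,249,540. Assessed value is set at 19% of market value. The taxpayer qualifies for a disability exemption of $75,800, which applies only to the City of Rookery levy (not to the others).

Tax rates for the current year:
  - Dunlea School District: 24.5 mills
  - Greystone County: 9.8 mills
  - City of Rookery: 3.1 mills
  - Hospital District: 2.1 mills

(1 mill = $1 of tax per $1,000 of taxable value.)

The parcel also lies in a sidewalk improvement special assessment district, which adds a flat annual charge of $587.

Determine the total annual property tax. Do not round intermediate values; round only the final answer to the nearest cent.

$17,234.82

Assessed value = $2,249,540 × 0.19 = $427,412.6
Dunlea School District: $427,412.6 × 0.0245 = $10,471.6087
Greystone County: $427,412.6 × 0.0098 = $4,188.64348
City of Rookery: ($427,412.6 − $75,800) × 0.0031 = $351,612.6 × 0.0031 = $1,089.99906
Hospital District: $427,412.6 × 0.0021 = $897.56646
Levies subtotal = $16,647.8177
Total = $16,647.8177 + $587 = $17,234.8177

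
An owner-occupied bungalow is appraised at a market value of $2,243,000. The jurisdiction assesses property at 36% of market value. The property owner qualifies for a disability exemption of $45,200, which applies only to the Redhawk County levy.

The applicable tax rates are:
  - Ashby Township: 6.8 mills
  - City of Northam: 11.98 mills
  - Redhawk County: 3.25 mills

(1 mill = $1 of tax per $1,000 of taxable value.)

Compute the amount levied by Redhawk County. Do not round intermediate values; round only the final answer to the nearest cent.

$2,477.41

Assessed value = $2,243,000 × 0.36 = $807,480
Redhawk County taxable value = $807,480 − $45,200 = $762,280
Redhawk County levy = $762,280 × 0.00325 = $2,477.41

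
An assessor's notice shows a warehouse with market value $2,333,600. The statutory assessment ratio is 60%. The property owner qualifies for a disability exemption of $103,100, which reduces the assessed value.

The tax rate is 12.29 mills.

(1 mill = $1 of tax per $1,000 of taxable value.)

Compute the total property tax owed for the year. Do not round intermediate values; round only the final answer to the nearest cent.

$15,940.87

Assessed value = $2,333,600 × 0.6 = $1,400,160
Taxable value = $1,400,160 − $103,100 = $1,297,060
Tax = $1,297,060 × 0.01229 = $15,940.8674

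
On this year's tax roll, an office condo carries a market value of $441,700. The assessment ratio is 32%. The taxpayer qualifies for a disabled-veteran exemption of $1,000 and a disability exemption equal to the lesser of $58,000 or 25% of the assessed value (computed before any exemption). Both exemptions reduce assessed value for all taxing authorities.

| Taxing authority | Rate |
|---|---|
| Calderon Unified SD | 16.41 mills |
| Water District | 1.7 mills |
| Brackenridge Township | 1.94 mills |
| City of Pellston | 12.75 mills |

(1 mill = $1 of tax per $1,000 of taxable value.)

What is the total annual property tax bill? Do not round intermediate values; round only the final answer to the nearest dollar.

Assessed value = $441,700 × 0.32 = $141,344
Disability exemption = min($58,000, 25% × $141,344) = min($58,000, $35,336) = $35,336 (percentage binds)
Taxable value = $141,344 − $1,000 − $35,336 = $105,008
Calderon Unified SD: $105,008 × 0.01641 = $1,723.18128
Water District: $105,008 × 0.0017 = $178.5136
Brackenridge Township: $105,008 × 0.00194 = $203.71552
City of Pellston: $105,008 × 0.01275 = $1,338.852
Total = $3,444.2624

$3,444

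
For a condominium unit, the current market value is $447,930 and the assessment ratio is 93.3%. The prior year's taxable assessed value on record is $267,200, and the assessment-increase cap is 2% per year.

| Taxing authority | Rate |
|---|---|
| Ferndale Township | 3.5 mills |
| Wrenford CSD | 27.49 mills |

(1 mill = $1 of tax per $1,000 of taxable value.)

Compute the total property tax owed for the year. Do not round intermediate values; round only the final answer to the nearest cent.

$8,446.14

Uncapped assessed value = $447,930 × 0.933 = $417,918.69
Cap limit = $267,200 × 1.02 = $272,544
Taxable assessed value = min($417,918.69, $272,544) = $272,544 (cap binds)
Ferndale Township: $272,544 × 0.0035 = $953.904
Wrenford CSD: $272,544 × 0.02749 = $7,492.23456
Total = $8,446.13856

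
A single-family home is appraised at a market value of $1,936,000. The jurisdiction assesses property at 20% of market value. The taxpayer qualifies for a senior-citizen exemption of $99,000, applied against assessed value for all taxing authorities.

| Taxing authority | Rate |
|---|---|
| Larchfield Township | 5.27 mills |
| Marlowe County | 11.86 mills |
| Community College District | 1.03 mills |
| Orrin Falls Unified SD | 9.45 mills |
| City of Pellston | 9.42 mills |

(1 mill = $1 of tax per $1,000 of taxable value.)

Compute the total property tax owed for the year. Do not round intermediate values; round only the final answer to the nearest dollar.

Assessed value = $1,936,000 × 0.2 = $387,200
Taxable value = $387,200 − $99,000 = $288,200
Larchfield Township: $288,200 × 0.00527 = $1,518.814
Marlowe County: $288,200 × 0.01186 = $3,418.052
Community College District: $288,200 × 0.00103 = $296.846
Orrin Falls Unified SD: $288,200 × 0.00945 = $2,723.49
City of Pellston: $288,200 × 0.00942 = $2,714.844
Total = $1,518.814 + $3,418.052 + $296.846 + $2,723.49 + $2,714.844 = $10,672.046

$10,672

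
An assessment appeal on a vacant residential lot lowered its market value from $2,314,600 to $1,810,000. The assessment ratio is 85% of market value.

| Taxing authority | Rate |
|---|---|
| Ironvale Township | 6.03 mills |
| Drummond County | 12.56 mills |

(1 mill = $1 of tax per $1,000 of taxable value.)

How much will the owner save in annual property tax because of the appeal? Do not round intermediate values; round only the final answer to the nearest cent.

$7,973.44

Old assessed value = $2,314,600 × 0.85 = $1,967,410
New assessed value = $1,810,000 × 0.85 = $1,538,500
Combined rate = 0.00603 + 0.01256 = 0.01859
Old tax = $1,967,410 × 0.01859 = $36,574.1519
New tax = $1,538,500 × 0.01859 = $28,600.715
Reduction = $36,574.1519 − $28,600.715 = $7,973.4369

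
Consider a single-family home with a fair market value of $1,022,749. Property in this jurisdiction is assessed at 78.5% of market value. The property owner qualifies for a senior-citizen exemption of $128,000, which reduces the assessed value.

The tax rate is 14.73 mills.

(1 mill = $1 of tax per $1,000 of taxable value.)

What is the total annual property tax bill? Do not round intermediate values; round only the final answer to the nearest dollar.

$9,941

Assessed value = $1,022,749 × 0.785 = $802,857.965
Taxable value = $802,857.965 − $128,000 = $674,857.965
Tax = $674,857.965 × 0.01473 = $9,940.65782445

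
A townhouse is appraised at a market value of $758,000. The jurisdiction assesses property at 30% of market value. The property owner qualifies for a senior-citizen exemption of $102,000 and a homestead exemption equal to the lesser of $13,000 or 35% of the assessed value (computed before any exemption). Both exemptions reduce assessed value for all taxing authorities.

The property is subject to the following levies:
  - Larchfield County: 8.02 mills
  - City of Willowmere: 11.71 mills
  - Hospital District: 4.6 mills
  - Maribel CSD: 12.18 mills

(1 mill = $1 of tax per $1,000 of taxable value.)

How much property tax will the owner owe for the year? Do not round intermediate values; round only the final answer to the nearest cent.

$4,103.72

Assessed value = $758,000 × 0.3 = $227,400
Homestead exemption = min($13,000, 35% × $227,400) = min($13,000, $79,590) = $13,000 (dollar cap binds)
Taxable value = $227,400 − $102,000 − $13,000 = $112,400
Larchfield County: $112,400 × 0.00802 = $901.448
City of Willowmere: $112,400 × 0.01171 = $1,316.204
Hospital District: $112,400 × 0.0046 = $517.04
Maribel CSD: $112,400 × 0.01218 = $1,369.032
Total = $4,103.724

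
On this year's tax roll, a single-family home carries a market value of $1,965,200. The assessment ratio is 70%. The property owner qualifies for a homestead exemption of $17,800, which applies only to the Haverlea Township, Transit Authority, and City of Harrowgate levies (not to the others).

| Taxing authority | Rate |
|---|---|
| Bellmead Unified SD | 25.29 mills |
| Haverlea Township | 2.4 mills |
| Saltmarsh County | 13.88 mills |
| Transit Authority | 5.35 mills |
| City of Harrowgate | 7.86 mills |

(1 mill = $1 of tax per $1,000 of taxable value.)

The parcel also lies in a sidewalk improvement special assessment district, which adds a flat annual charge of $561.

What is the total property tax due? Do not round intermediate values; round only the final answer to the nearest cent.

Assessed value = $1,965,200 × 0.7 = $1,375,640
Bellmead Unified SD: $1,375,640 × 0.02529 = $34,789.9356
Haverlea Township: ($1,375,640 − $17,800) × 0.0024 = $1,357,840 × 0.0024 = $3,258.816
Saltmarsh County: $1,375,640 × 0.01388 = $19,093.8832
Transit Authority: ($1,375,640 − $17,800) × 0.00535 = $1,357,840 × 0.00535 = $7,264.444
City of Harrowgate: ($1,375,640 − $17,800) × 0.00786 = $1,357,840 × 0.00786 = $10,672.6224
Levies subtotal = $75,079.7012
Total = $75,079.7012 + $561 = $75,640.7012

$75,640.70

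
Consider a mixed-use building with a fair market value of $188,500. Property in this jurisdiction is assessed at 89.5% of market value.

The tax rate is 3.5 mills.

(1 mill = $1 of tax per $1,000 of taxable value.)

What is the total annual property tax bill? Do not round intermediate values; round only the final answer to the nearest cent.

$590.48

Assessed value = $188,500 × 0.895 = $168,707.5
Tax = $168,707.5 × 0.0035 = $590.47625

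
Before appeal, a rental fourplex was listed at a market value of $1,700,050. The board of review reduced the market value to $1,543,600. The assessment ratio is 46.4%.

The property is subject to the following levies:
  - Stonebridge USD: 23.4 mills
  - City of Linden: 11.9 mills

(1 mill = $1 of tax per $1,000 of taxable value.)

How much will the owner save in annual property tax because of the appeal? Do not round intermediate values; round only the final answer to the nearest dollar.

$2,563

Old assessed value = $1,700,050 × 0.464 = $788,823.2
New assessed value = $1,543,600 × 0.464 = $716,230.4
Combined rate = 0.0234 + 0.0119 = 0.0353
Old tax = $788,823.2 × 0.0353 = $27,845.45896
New tax = $716,230.4 × 0.0353 = $25,282.93312
Reduction = $27,845.45896 − $25,282.93312 = $2,562.52584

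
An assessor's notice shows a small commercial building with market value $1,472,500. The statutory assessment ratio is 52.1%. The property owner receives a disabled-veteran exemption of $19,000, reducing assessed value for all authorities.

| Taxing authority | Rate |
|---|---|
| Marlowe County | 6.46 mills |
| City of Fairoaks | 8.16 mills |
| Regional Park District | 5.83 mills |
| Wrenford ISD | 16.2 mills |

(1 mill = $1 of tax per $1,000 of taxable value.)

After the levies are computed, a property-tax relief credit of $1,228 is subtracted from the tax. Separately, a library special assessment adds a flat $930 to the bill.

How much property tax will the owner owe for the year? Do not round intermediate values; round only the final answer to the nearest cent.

Assessed value = $1,472,500 × 0.521 = $767,172.5
Taxable value = $767,172.5 − $19,000 = $748,172.5
Marlowe County: $748,172.5 × 0.00646 = $4,833.19435
City of Fairoaks: $748,172.5 × 0.00816 = $6,105.0876
Regional Park District: $748,172.5 × 0.00583 = $4,361.845675
Wrenford ISD: $748,172.5 × 0.0162 = $12,120.3945
Levies subtotal = $27,420.522125
After credit = $27,420.522125 − $1,228 = $26,192.522125
Total = $26,192.522125 + $930 = $27,122.522125

$27,122.52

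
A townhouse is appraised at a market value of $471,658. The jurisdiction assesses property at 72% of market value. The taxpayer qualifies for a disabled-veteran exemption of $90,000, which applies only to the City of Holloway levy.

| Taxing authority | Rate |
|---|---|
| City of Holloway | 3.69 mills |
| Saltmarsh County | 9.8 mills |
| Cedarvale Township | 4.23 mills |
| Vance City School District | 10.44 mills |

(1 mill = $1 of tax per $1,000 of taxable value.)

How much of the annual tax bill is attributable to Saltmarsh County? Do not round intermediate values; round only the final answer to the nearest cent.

Assessed value = $471,658 × 0.72 = $339,593.76
Saltmarsh County taxable value = $339,593.76 (exemption does not apply)
Saltmarsh County levy = $339,593.76 × 0.0098 = $3,328.018848

$3,328.02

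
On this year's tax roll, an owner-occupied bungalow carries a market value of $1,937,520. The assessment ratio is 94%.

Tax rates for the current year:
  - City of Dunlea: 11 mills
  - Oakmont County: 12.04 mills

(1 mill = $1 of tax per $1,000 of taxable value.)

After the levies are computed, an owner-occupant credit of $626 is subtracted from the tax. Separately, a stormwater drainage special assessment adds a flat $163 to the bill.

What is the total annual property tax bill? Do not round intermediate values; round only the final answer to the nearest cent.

Assessed value = $1,937,520 × 0.94 = $1,821,268.8
City of Dunlea: $1,821,268.8 × 0.011 = $20,033.9568
Oakmont County: $1,821,268.8 × 0.01204 = $21,928.076352
Levies subtotal = $41,962.033152
After credit = $41,962.033152 − $626 = $41,336.033152
Total = $41,336.033152 + $163 = $41,499.033152

$41,499.03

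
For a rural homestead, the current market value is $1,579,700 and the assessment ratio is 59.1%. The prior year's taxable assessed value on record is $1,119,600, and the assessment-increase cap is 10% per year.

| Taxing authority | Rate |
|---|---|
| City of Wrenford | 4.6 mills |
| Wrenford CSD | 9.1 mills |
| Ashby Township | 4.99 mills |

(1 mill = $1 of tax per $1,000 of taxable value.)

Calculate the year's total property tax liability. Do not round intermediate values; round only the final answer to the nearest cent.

$17,449.03

Uncapped assessed value = $1,579,700 × 0.591 = $933,602.7
Cap limit = $1,119,600 × 1.1 = $1,231,560
Taxable assessed value = min($933,602.7, $1,231,560) = $933,602.7 (cap does not bind)
City of Wrenford: $933,602.7 × 0.0046 = $4,294.57242
Wrenford CSD: $933,602.7 × 0.0091 = $8,495.78457
Ashby Township: $933,602.7 × 0.00499 = $4,658.677473
Total = $17,449.034463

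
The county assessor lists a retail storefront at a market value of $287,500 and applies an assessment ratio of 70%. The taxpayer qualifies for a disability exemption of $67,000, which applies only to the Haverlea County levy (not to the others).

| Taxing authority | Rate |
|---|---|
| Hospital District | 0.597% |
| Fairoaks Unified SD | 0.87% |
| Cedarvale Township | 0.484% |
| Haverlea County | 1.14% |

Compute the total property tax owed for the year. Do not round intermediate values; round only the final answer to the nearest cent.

Assessed value = $287,500 × 0.7 = $201,250
Hospital District: $201,250 × 0.00597 = $1,201.4625
Fairoaks Unified SD: $201,250 × 0.0087 = $1,750.875
Cedarvale Township: $201,250 × 0.00484 = $974.05
Haverlea County: ($201,250 − $67,000) × 0.0114 = $134,250 × 0.0114 = $1,530.45
Total = $5,456.8375

$5,456.84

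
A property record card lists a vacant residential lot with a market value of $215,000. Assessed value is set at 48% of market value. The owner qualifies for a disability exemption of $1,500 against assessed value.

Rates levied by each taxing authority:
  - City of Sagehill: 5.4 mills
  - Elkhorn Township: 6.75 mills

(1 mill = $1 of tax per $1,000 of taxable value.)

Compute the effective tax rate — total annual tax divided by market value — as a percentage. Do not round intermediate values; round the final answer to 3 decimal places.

Assessed value = $215,000 × 0.48 = $103,200
Taxable value = $103,200 − $1,500 = $101,700
City of Sagehill: $101,700 × 0.0054 = $549.18
Elkhorn Township: $101,700 × 0.00675 = $686.475
Total tax = $1,235.655
Effective rate = $1,235.655 ÷ $215,000 = 0.575% of market value

0.575%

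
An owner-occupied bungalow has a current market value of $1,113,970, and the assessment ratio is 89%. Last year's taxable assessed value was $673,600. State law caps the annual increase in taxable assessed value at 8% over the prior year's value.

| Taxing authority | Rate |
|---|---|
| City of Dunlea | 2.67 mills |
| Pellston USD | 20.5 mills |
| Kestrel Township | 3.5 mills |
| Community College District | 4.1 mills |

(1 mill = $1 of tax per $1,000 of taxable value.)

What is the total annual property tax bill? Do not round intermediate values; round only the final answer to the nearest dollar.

Uncapped assessed value = $1,113,970 × 0.89 = $991,433.3
Cap limit = $673,600 × 1.08 = $727,488
Taxable assessed value = min($991,433.3, $727,488) = $727,488 (cap binds)
City of Dunlea: $727,488 × 0.00267 = $1,942.39296
Pellston USD: $727,488 × 0.0205 = $14,913.504
Kestrel Township: $727,488 × 0.0035 = $2,546.208
Community College District: $727,488 × 0.0041 = $2,982.7008
Total = $22,384.80576

$22,385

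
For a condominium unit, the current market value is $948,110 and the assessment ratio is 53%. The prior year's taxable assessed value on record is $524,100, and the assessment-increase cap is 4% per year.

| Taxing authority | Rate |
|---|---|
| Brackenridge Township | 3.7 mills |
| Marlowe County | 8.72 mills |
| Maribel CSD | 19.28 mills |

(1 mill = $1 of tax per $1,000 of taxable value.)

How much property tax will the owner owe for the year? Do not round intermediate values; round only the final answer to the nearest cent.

Uncapped assessed value = $948,110 × 0.53 = $502,498.3
Cap limit = $524,100 × 1.04 = $545,064
Taxable assessed value = min($502,498.3, $545,064) = $502,498.3 (cap does not bind)
Brackenridge Township: $502,498.3 × 0.0037 = $1,859.24371
Marlowe County: $502,498.3 × 0.00872 = $4,381.785176
Maribel CSD: $502,498.3 × 0.01928 = $9,688.167224
Total = $15,929.19611

$15,929.20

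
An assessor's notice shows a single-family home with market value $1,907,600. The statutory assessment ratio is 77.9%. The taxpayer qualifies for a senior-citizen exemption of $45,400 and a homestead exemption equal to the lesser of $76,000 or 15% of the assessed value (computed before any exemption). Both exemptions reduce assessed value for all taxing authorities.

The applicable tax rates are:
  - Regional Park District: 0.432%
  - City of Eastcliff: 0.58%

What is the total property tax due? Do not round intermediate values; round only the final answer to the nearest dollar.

Assessed value = $1,907,600 × 0.779 = $1,486,020.4
Homestead exemption = min($76,000, 15% × $1,486,020.4) = min($76,000, $222,903.06) = $76,000 (dollar cap binds)
Taxable value = $1,486,020.4 − $45,400 − $76,000 = $1,364,620.4
Regional Park District: $1,364,620.4 × 0.00432 = $5,895.160128
City of Eastcliff: $1,364,620.4 × 0.0058 = $7,914.79832
Total = $13,809.958448

$13,810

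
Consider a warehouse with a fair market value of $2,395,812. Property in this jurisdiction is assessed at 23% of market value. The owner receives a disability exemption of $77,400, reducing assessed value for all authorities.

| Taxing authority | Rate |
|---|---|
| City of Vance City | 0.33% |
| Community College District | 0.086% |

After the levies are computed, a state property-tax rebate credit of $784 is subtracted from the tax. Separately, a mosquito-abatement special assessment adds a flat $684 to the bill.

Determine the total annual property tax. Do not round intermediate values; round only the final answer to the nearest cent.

Assessed value = $2,395,812 × 0.23 = $551,036.76
Taxable value = $551,036.76 − $77,400 = $473,636.76
City of Vance City: $473,636.76 × 0.0033 = $1,563.001308
Community College District: $473,636.76 × 0.00086 = $407.3276136
Levies subtotal = $1,970.3289216
After credit = $1,970.3289216 − $784 = $1,186.3289216
Total = $1,186.3289216 + $684 = $1,870.3289216

$1,870.33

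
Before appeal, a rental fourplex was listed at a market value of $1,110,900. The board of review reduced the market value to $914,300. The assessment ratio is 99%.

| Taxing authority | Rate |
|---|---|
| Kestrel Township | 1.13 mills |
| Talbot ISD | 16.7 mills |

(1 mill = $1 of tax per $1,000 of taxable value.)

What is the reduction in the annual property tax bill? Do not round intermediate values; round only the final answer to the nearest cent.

$3,470.32

Old assessed value = $1,110,900 × 0.99 = $1,099,791
New assessed value = $914,300 × 0.99 = $905,157
Combined rate = 0.00113 + 0.0167 = 0.01783
Old tax = $1,099,791 × 0.01783 = $19,609.27353
New tax = $905,157 × 0.01783 = $16,138.94931
Reduction = $19,609.27353 − $16,138.94931 = $3,470.32422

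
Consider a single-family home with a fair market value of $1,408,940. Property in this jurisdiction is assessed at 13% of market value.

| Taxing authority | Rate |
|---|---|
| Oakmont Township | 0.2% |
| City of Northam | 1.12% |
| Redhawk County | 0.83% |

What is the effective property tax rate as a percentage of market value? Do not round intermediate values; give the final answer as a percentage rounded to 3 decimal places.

0.280%

Assessed value = $1,408,940 × 0.13 = $183,162.2
Oakmont Township: $183,162.2 × 0.002 = $366.3244
City of Northam: $183,162.2 × 0.0112 = $2,051.41664
Redhawk County: $183,162.2 × 0.0083 = $1,520.24626
Total tax = $3,937.9873
Effective rate = $3,937.9873 ÷ $1,408,940 = 0.280% of market value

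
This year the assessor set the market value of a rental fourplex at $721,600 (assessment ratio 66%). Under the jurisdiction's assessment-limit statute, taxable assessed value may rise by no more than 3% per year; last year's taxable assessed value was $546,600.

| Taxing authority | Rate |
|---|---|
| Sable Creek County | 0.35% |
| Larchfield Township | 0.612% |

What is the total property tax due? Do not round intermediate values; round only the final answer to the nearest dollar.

$4,582

Uncapped assessed value = $721,600 × 0.66 = $476,256
Cap limit = $546,600 × 1.03 = $562,998
Taxable assessed value = min($476,256, $562,998) = $476,256 (cap does not bind)
Sable Creek County: $476,256 × 0.0035 = $1,666.896
Larchfield Township: $476,256 × 0.00612 = $2,914.68672
Total = $4,581.58272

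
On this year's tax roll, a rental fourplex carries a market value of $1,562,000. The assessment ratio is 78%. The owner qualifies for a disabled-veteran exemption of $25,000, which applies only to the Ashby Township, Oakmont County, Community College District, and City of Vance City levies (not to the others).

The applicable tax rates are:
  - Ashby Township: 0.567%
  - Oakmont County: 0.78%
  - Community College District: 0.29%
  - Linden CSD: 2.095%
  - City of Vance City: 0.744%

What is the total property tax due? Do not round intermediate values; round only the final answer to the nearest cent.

$53,938.54

Assessed value = $1,562,000 × 0.78 = $1,218,360
Ashby Township: ($1,218,360 − $25,000) × 0.00567 = $1,193,360 × 0.00567 = $6,766.3512
Oakmont County: ($1,218,360 − $25,000) × 0.0078 = $1,193,360 × 0.0078 = $9,308.208
Community College District: ($1,218,360 − $25,000) × 0.0029 = $1,193,360 × 0.0029 = $3,460.744
Linden CSD: $1,218,360 × 0.02095 = $25,524.642
City of Vance City: ($1,218,360 − $25,000) × 0.00744 = $1,193,360 × 0.00744 = $8,878.5984
Total = $53,938.5436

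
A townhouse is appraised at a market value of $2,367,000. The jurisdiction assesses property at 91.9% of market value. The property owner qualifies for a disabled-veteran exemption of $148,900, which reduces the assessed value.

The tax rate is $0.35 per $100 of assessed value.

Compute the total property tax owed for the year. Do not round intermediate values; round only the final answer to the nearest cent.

$7,092.31

Assessed value = $2,367,000 × 0.919 = $2,175,273
Taxable value = $2,175,273 − $148,900 = $2,026,373
Tax = $2,026,373 × 0.0035 = $7,092.3055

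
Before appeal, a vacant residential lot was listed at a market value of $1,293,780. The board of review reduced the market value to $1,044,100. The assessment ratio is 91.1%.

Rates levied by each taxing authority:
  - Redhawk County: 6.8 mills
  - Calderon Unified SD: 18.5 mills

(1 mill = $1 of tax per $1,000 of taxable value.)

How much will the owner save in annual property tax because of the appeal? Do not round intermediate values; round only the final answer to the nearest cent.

Old assessed value = $1,293,780 × 0.911 = $1,178,633.58
New assessed value = $1,044,100 × 0.911 = $951,175.1
Combined rate = 0.0068 + 0.0185 = 0.0253
Old tax = $1,178,633.58 × 0.0253 = $29,819.429574
New tax = $951,175.1 × 0.0253 = $24,064.73003
Reduction = $29,819.429574 − $24,064.73003 = $5,754.699544

$5,754.70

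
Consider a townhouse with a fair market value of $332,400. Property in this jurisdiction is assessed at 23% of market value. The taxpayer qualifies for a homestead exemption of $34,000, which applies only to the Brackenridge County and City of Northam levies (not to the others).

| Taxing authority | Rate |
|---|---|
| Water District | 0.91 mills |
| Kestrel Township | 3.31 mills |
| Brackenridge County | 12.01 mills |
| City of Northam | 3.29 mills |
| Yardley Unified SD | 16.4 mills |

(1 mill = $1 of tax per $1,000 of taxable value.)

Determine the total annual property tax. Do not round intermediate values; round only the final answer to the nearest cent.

$2,225.96

Assessed value = $332,400 × 0.23 = $76,452
Water District: $76,452 × 0.00091 = $69.57132
Kestrel Township: $76,452 × 0.00331 = $253.05612
Brackenridge County: ($76,452 − $34,000) × 0.01201 = $42,452 × 0.01201 = $509.84852
City of Northam: ($76,452 − $34,000) × 0.00329 = $42,452 × 0.00329 = $139.66708
Yardley Unified SD: $76,452 × 0.0164 = $1,253.8128
Total = $2,225.95584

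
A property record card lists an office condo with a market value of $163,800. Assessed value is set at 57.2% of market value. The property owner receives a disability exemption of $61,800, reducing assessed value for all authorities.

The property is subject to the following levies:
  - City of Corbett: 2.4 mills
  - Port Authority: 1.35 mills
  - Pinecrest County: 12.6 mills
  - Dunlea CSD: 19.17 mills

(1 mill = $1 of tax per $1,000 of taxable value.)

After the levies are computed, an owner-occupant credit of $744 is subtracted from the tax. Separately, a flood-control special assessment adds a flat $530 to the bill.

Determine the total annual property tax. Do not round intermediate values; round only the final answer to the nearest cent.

$918.86

Assessed value = $163,800 × 0.572 = $93,693.6
Taxable value = $93,693.6 − $61,800 = $31,893.6
City of Corbett: $31,893.6 × 0.0024 = $76.54464
Port Authority: $31,893.6 × 0.00135 = $43.05636
Pinecrest County: $31,893.6 × 0.0126 = $401.85936
Dunlea CSD: $31,893.6 × 0.01917 = $611.400312
Levies subtotal = $1,132.860672
After credit = $1,132.860672 − $744 = $388.860672
Total = $388.860672 + $530 = $918.860672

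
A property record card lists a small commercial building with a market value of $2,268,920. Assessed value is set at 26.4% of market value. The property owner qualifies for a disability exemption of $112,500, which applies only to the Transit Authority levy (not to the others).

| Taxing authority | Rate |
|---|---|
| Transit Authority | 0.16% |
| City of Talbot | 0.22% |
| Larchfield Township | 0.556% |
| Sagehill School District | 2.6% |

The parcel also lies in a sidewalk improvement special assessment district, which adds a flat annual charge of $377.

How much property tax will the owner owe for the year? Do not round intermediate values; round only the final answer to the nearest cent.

Assessed value = $2,268,920 × 0.264 = $598,994.88
Transit Authority: ($598,994.88 − $112,500) × 0.0016 = $486,494.88 × 0.0016 = $778.391808
City of Talbot: $598,994.88 × 0.0022 = $1,317.788736
Larchfield Township: $598,994.88 × 0.00556 = $3,330.4115328
Sagehill School District: $598,994.88 × 0.026 = $15,573.86688
Levies subtotal = $21,000.4589568
Total = $21,000.4589568 + $377 = $21,377.4589568

$21,377.46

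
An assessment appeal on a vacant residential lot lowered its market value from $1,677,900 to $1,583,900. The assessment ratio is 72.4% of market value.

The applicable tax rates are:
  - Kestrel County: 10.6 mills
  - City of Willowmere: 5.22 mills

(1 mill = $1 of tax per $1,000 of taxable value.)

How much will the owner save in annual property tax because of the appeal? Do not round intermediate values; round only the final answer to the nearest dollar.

$1,077

Old assessed value = $1,677,900 × 0.724 = $1,214,799.6
New assessed value = $1,583,900 × 0.724 = $1,146,743.6
Combined rate = 0.0106 + 0.00522 = 0.01582
Old tax = $1,214,799.6 × 0.01582 = $19,218.129672
New tax = $1,146,743.6 × 0.01582 = $18,141.483752
Reduction = $19,218.129672 − $18,141.483752 = $1,076.64592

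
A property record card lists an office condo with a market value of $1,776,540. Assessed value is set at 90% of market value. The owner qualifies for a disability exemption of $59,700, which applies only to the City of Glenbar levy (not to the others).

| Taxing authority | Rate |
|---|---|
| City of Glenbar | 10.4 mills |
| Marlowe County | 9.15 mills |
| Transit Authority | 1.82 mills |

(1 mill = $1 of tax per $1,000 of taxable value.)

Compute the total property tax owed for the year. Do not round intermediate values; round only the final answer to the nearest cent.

Assessed value = $1,776,540 × 0.9 = $1,598,886
City of Glenbar: ($1,598,886 − $59,700) × 0.0104 = $1,539,186 × 0.0104 = $16,007.5344
Marlowe County: $1,598,886 × 0.00915 = $14,629.8069
Transit Authority: $1,598,886 × 0.00182 = $2,909.97252
Total = $33,547.31382

$33,547.31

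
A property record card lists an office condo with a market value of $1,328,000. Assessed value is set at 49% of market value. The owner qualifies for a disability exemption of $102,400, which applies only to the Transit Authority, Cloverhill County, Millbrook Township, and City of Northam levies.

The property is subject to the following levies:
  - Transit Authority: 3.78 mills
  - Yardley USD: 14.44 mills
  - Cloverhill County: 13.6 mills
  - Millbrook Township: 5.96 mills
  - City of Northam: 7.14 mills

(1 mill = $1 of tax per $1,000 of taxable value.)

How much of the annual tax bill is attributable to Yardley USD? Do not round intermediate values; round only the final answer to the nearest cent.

$9,396.40

Assessed value = $1,328,000 × 0.49 = $650,720
Yardley USD taxable value = $650,720 (exemption does not apply)
Yardley USD levy = $650,720 × 0.01444 = $9,396.3968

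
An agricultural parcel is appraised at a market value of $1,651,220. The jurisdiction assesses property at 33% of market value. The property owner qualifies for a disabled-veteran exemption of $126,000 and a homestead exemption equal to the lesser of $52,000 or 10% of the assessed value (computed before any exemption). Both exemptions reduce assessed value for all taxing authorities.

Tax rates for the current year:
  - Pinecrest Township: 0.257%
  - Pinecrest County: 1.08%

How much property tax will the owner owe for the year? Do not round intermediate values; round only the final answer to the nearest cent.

Assessed value = $1,651,220 × 0.33 = $544,902.6
Homestead exemption = min($52,000, 10% × $544,902.6) = min($52,000, $54,490.26) = $52,000 (dollar cap binds)
Taxable value = $544,902.6 − $126,000 − $52,000 = $366,902.6
Pinecrest Township: $366,902.6 × 0.00257 = $942.939682
Pinecrest County: $366,902.6 × 0.0108 = $3,962.54808
Total = $4,905.487762

$4,905.49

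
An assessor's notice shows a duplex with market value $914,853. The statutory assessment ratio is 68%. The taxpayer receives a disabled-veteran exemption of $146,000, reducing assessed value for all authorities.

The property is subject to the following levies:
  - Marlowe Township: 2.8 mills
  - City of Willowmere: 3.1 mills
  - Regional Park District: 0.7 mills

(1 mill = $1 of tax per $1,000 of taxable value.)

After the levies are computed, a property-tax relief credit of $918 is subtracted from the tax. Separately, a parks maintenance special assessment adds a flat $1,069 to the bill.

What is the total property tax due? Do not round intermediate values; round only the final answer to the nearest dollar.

$3,293

Assessed value = $914,853 × 0.68 = $622,100.04
Taxable value = $622,100.04 − $146,000 = $476,100.04
Marlowe Township: $476,100.04 × 0.0028 = $1,333.080112
City of Willowmere: $476,100.04 × 0.0031 = $1,475.910124
Regional Park District: $476,100.04 × 0.0007 = $333.270028
Levies subtotal = $3,142.260264
After credit = $3,142.260264 − $918 = $2,224.260264
Total = $2,224.260264 + $1,069 = $3,293.260264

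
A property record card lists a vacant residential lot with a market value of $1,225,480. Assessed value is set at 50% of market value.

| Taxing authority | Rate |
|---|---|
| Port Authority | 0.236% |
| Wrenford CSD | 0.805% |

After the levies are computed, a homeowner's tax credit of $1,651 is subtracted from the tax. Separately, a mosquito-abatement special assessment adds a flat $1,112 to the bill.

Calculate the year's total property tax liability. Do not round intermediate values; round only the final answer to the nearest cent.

Assessed value = $1,225,480 × 0.5 = $612,740
Port Authority: $612,740 × 0.00236 = $1,446.0664
Wrenford CSD: $612,740 × 0.00805 = $4,932.557
Levies subtotal = $6,378.6234
After credit = $6,378.6234 − $1,651 = $4,727.6234
Total = $4,727.6234 + $1,112 = $5,839.6234

$5,839.62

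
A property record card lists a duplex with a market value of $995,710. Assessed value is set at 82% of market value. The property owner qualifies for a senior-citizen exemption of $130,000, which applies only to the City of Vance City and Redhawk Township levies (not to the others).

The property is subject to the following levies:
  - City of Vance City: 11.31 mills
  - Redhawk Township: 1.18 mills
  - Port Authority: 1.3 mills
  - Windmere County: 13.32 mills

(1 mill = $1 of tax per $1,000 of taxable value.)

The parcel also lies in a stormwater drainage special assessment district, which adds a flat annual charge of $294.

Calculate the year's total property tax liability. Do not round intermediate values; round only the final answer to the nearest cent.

Assessed value = $995,710 × 0.82 = $816,482.2
City of Vance City: ($816,482.2 − $130,000) × 0.01131 = $686,482.2 × 0.01131 = $7,764.113682
Redhawk Township: ($816,482.2 − $130,000) × 0.00118 = $686,482.2 × 0.00118 = $810.048996
Port Authority: $816,482.2 × 0.0013 = $1,061.42686
Windmere County: $816,482.2 × 0.01332 = $10,875.542904
Levies subtotal = $20,511.132442
Total = $20,511.132442 + $294 = $20,805.132442

$20,805.13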